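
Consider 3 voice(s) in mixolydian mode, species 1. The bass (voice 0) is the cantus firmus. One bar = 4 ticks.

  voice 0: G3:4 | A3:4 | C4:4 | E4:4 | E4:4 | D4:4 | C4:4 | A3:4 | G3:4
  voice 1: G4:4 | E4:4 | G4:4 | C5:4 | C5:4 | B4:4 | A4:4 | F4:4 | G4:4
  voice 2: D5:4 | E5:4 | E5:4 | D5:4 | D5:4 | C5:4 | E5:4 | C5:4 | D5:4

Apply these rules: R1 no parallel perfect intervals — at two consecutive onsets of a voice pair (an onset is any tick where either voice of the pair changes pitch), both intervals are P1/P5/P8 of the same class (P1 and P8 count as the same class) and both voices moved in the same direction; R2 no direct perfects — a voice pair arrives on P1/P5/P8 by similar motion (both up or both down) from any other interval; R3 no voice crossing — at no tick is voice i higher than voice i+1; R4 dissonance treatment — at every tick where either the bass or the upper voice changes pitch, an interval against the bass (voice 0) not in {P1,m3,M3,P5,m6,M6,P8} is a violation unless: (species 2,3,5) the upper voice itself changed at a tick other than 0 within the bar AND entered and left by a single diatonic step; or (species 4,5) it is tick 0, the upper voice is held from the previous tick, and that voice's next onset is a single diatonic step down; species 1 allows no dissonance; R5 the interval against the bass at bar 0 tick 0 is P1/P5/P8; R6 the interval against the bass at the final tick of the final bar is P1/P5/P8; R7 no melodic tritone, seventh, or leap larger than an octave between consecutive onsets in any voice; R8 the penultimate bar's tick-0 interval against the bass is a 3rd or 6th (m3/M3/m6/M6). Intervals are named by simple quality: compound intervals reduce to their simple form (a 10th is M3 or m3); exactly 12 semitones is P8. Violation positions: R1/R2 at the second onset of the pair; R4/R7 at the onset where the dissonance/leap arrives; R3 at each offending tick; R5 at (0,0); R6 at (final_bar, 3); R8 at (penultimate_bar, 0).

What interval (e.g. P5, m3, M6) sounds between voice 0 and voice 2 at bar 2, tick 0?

M3

voice 0=C4 voice 2=E5 -> M3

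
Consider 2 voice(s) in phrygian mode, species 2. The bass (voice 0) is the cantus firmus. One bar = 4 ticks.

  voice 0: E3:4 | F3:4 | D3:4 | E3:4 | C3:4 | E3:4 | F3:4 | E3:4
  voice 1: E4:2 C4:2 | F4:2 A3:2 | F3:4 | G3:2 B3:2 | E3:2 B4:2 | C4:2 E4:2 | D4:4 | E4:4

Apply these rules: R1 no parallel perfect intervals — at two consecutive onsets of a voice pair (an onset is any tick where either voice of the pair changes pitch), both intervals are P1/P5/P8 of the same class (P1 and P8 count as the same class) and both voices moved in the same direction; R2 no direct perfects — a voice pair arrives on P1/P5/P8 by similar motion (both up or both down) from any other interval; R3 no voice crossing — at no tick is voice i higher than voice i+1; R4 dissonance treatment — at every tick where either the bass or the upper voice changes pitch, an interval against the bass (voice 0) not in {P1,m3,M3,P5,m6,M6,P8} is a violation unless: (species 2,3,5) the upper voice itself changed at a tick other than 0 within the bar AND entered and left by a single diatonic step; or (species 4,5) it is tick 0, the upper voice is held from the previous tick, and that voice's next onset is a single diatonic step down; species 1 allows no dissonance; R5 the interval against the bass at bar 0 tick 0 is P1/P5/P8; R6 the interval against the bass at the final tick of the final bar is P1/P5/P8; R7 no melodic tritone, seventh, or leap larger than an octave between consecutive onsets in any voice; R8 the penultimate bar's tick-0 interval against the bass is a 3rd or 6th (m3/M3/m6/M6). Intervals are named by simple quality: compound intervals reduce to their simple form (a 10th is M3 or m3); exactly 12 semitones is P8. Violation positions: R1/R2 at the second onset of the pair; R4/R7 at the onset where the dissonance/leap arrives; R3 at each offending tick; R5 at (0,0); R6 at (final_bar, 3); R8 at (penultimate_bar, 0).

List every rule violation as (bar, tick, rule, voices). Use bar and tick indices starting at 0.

bar 0: v0=E3 v1=E4 downbeat P8
bar 1: v0=F3 v1=F4 downbeat P8
bar 2: v0=D3 v1=F3 downbeat m3
bar 3: v0=E3 v1=G3 downbeat m3
bar 4: v0=C3 v1=E3 downbeat M3
bar 5: v0=E3 v1=C4 downbeat m6
bar 6: v0=F3 v1=D4 downbeat M6
bar 7: v0=E3 v1=E4 downbeat P8
  -> R2 @ bar 1 tick 0 v(0, 1): E3/C4 m6 -> F3/F4 P8 similar
  -> R4 @ bar 4 tick 2 v(0, 1): C3/B4 M7 untreated
  -> R7 @ bar 4 tick 2 v(1,): E3->B4 leap 19st
  -> R7 @ bar 5 tick 0 v(1,): B4->C4 leap 11st

(1, 0, R2, (0, 1))
(4, 2, R4, (0, 1))
(4, 2, R7, (1,))
(5, 0, R7, (1,))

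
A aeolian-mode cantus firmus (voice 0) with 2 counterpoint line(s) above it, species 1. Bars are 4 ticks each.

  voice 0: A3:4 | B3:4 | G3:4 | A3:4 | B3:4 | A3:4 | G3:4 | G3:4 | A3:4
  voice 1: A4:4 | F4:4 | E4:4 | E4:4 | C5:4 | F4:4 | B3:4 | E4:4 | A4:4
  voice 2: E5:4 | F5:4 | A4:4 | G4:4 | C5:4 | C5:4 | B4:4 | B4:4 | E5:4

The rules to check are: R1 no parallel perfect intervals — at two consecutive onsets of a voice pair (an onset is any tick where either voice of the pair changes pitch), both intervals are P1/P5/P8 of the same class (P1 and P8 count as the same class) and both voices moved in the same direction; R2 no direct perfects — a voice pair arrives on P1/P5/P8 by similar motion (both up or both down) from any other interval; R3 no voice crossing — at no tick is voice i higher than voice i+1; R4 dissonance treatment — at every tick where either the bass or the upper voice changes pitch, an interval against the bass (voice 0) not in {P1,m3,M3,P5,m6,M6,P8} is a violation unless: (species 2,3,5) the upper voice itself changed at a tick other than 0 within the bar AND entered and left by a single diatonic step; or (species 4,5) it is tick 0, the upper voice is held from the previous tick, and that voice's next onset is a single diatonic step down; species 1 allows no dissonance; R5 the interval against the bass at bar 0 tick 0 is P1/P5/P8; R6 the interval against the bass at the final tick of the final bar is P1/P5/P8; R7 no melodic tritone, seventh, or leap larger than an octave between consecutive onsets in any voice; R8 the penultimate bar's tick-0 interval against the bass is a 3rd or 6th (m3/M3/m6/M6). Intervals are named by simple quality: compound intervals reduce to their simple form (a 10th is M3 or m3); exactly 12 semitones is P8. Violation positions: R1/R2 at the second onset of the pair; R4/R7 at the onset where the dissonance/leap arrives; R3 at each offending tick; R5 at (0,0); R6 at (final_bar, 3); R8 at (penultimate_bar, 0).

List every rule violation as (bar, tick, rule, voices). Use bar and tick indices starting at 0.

bar 0: v0=A3 v1=A4 v2=E5 downbeat P5
bar 1: v0=B3 v1=F4 v2=F5 downbeat TT
bar 2: v0=G3 v1=E4 v2=A4 downbeat M2
bar 3: v0=A3 v1=E4 v2=G4 downbeat m7
bar 4: v0=B3 v1=C5 v2=C5 downbeat m2
bar 5: v0=A3 v1=F4 v2=C5 downbeat m3
bar 6: v0=G3 v1=B3 v2=B4 downbeat M3
bar 7: v0=G3 v1=E4 v2=B4 downbeat M3
bar 8: v0=A3 v1=A4 v2=E5 downbeat P5
  -> R4 @ bar 1 tick 0 v(0, 1): B3/F4 TT untreated
  -> R4 @ bar 1 tick 0 v(0, 2): B3/F5 TT untreated
  -> R4 @ bar 2 tick 0 v(0, 2): G3/A4 M2 untreated
  -> R4 @ bar 3 tick 0 v(0, 2): A3/G4 m7 untreated
  -> R2 @ bar 4 tick 0 v(1, 2): E4/G4 m3 -> C5/C5 P1 similar
  -> R4 @ bar 4 tick 0 v(0, 1): B3/C5 m2 untreated
  -> R4 @ bar 4 tick 0 v(0, 2): B3/C5 m2 untreated
  -> R2 @ bar 6 tick 0 v(1, 2): F4/C5 P5 -> B3/B4 P8 similar
  -> R7 @ bar 6 tick 0 v(1,): F4->B3 leap 6st
  -> R1 @ bar 8 tick 0 v(1, 2): E4/B4 P5 -> A4/E5 P5 similar
  -> R2 @ bar 8 tick 0 v(0, 1): G3/E4 M6 -> A3/A4 P8 similar
  -> R2 @ bar 8 tick 0 v(0, 2): G3/B4 M3 -> A3/E5 P5 similar

(1, 0, R4, (0, 1))
(1, 0, R4, (0, 2))
(2, 0, R4, (0, 2))
(3, 0, R4, (0, 2))
(4, 0, R2, (1, 2))
(4, 0, R4, (0, 1))
(4, 0, R4, (0, 2))
(6, 0, R2, (1, 2))
(6, 0, R7, (1,))
(8, 0, R1, (1, 2))
(8, 0, R2, (0, 1))
(8, 0, R2, (0, 2))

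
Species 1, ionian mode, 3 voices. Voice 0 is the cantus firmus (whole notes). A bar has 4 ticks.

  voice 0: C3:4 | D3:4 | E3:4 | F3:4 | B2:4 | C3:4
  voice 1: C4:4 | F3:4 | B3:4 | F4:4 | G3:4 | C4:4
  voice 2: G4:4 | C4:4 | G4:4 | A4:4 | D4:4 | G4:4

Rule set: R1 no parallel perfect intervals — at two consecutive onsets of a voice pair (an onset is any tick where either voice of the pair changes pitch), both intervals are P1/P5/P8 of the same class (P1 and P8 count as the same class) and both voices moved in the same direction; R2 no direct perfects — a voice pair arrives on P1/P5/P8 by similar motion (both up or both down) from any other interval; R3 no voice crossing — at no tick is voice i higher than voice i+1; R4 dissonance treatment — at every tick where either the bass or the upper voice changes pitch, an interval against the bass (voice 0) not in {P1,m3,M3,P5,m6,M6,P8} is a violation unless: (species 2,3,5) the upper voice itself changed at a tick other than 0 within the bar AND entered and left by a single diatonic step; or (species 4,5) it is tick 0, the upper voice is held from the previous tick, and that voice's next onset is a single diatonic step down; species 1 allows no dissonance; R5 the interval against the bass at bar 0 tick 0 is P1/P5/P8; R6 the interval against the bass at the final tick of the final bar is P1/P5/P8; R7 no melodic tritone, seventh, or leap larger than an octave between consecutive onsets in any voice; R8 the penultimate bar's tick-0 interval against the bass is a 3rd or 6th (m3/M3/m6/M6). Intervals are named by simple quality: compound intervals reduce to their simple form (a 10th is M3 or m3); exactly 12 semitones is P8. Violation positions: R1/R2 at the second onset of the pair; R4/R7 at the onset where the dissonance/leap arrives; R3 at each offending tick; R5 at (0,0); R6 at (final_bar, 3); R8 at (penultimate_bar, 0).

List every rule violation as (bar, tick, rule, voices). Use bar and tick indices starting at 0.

(1, 0, R1, (1, 2))
(1, 0, R4, (0, 2))
(2, 0, R2, (0, 1))
(2, 0, R7, (1,))
(3, 0, R2, (0, 1))
(3, 0, R7, (1,))
(4, 0, R2, (1, 2))
(4, 0, R7, (0,))
(4, 0, R7, (1,))
(5, 0, R1, (1, 2))
(5, 0, R2, (0, 1))
(5, 0, R2, (0, 2))

bar 0: v0=C3 v1=C4 v2=G4 downbeat P5
bar 1: v0=D3 v1=F3 v2=C4 downbeat m7
bar 2: v0=E3 v1=B3 v2=G4 downbeat m3
bar 3: v0=F3 v1=F4 v2=A4 downbeat M3
bar 4: v0=B2 v1=G3 v2=D4 downbeat m3
bar 5: v0=C3 v1=C4 v2=G4 downbeat P5
  -> R1 @ bar 1 tick 0 v(1, 2): C4/G4 P5 -> F3/C4 P5 similar
  -> R4 @ bar 1 tick 0 v(0, 2): D3/C4 m7 untreated
  -> R2 @ bar 2 tick 0 v(0, 1): D3/F3 m3 -> E3/B3 P5 similar
  -> R7 @ bar 2 tick 0 v(1,): F3->B3 leap 6st
  -> R2 @ bar 3 tick 0 v(0, 1): E3/B3 P5 -> F3/F4 P8 similar
  -> R7 @ bar 3 tick 0 v(1,): B3->F4 leap 6st
  -> R2 @ bar 4 tick 0 v(1, 2): F4/A4 M3 -> G3/D4 P5 similar
  -> R7 @ bar 4 tick 0 v(0,): F3->B2 leap 6st
  -> R7 @ bar 4 tick 0 v(1,): F4->G3 leap 10st
  -> R1 @ bar 5 tick 0 v(1, 2): G3/D4 P5 -> C4/G4 P5 similar
  -> R2 @ bar 5 tick 0 v(0, 1): B2/G3 m6 -> C3/C4 P8 similar
  -> R2 @ bar 5 tick 0 v(0, 2): B2/D4 m3 -> C3/G4 P5 similar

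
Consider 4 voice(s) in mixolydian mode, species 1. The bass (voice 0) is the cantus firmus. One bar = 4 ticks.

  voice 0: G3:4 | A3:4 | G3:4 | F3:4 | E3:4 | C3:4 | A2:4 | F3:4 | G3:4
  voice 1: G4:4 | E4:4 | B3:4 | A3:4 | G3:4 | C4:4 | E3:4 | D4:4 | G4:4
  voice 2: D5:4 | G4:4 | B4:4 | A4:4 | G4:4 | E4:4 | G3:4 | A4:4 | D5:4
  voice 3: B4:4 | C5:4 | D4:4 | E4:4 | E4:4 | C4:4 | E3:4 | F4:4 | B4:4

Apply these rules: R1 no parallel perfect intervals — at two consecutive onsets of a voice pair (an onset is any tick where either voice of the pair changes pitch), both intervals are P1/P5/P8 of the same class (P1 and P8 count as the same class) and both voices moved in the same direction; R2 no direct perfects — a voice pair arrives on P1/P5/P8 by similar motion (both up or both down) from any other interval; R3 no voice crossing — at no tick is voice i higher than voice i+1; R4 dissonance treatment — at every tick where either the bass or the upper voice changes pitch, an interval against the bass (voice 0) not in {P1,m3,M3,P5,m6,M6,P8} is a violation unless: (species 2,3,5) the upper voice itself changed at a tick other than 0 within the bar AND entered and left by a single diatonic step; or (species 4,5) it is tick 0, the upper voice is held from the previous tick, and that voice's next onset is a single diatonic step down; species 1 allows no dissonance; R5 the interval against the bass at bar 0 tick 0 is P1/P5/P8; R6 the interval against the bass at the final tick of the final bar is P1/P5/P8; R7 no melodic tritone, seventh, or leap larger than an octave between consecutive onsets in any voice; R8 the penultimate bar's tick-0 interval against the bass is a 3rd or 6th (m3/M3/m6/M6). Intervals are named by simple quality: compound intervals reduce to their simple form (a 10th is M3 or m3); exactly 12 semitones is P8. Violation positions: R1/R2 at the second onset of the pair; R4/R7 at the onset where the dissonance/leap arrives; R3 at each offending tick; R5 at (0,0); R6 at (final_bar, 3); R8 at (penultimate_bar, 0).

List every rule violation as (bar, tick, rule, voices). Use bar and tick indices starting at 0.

(0, 0, R3, (2, 3))
(0, 0, R5, (0, 3))
(0, 1, R3, (2, 3))
(0, 2, R3, (2, 3))
(0, 3, R3, (2, 3))
(1, 0, R4, (0, 2))
(2, 0, R2, (0, 3))
(2, 0, R3, (2, 3))
(2, 0, R7, (3,))
(2, 1, R3, (2, 3))
(2, 2, R3, (2, 3))
(2, 3, R3, (2, 3))
(3, 0, R1, (1, 2))
(3, 0, R3, (2, 3))
(3, 0, R4, (0, 3))
(3, 1, R3, (2, 3))
(3, 2, R3, (2, 3))
(3, 3, R3, (2, 3))
(4, 0, R1, (1, 2))
(4, 0, R3, (2, 3))
(4, 1, R3, (2, 3))
(4, 2, R3, (2, 3))
(4, 3, R3, (2, 3))
(5, 0, R1, (0, 3))
(5, 0, R3, (2, 3))
(5, 1, R3, (2, 3))
(5, 2, R3, (2, 3))
(5, 3, R3, (2, 3))
(6, 0, R1, (1, 3))
(6, 0, R2, (0, 1))
(6, 0, R2, (0, 3))
(6, 0, R3, (2, 3))
(6, 0, R4, (0, 2))
(6, 1, R3, (2, 3))
(6, 2, R3, (2, 3))
(6, 3, R3, (2, 3))
(7, 0, R2, (0, 3))
(7, 0, R2, (1, 2))
(7, 0, R3, (2, 3))
(7, 0, R7, (1,))
(7, 0, R7, (2,))
(7, 0, R7, (3,))
(7, 0, R8, (0, 3))
(7, 1, R3, (2, 3))
(7, 2, R3, (2, 3))
(7, 3, R3, (2, 3))
(8, 0, R1, (1, 2))
(8, 0, R2, (0, 1))
(8, 0, R2, (0, 2))
(8, 0, R3, (2, 3))
(8, 0, R7, (3,))
(8, 1, R3, (2, 3))
(8, 2, R3, (2, 3))
(8, 3, R3, (2, 3))
(8, 3, R6, (0, 3))

bar 0: v0=G3 v1=G4 v2=D5 v3=B4 downbeat M3
bar 1: v0=A3 v1=E4 v2=G4 v3=C5 downbeat m3
bar 2: v0=G3 v1=B3 v2=B4 v3=D4 downbeat P5
bar 3: v0=F3 v1=A3 v2=A4 v3=E4 downbeat M7
bar 4: v0=E3 v1=G3 v2=G4 v3=E4 downbeat P8
bar 5: v0=C3 v1=C4 v2=E4 v3=C4 downbeat P8
bar 6: v0=A2 v1=E3 v2=G3 v3=E3 downbeat P5
bar 7: v0=F3 v1=D4 v2=A4 v3=F4 downbeat P8
bar 8: v0=G3 v1=G4 v2=D5 v3=B4 downbeat M3
  -> R3 @ bar 0 tick 0 v(2, 3): D5 above B4
  -> R5 @ bar 0 tick 0 v(0, 3): opens on M3
  -> R3 @ bar 0 tick 1 v(2, 3): D5 above B4
  -> R3 @ bar 0 tick 2 v(2, 3): D5 above B4
  -> R3 @ bar 0 tick 3 v(2, 3): D5 above B4
  -> R4 @ bar 1 tick 0 v(0, 2): A3/G4 m7 untreated
  -> R2 @ bar 2 tick 0 v(0, 3): A3/C5 m3 -> G3/D4 P5 similar
  -> R3 @ bar 2 tick 0 v(2, 3): B4 above D4
  -> R7 @ bar 2 tick 0 v(3,): C5->D4 leap 10st
  -> R3 @ bar 2 tick 1 v(2, 3): B4 above D4
  -> R3 @ bar 2 tick 2 v(2, 3): B4 above D4
  -> R3 @ bar 2 tick 3 v(2, 3): B4 above D4
  -> R1 @ bar 3 tick 0 v(1, 2): B3/B4 P8 -> A3/A4 P8 similar
  -> R3 @ bar 3 tick 0 v(2, 3): A4 above E4
  -> R4 @ bar 3 tick 0 v(0, 3): F3/E4 M7 untreated
  -> R3 @ bar 3 tick 1 v(2, 3): A4 above E4
  -> R3 @ bar 3 tick 2 v(2, 3): A4 above E4
  -> R3 @ bar 3 tick 3 v(2, 3): A4 above E4
  -> R1 @ bar 4 tick 0 v(1, 2): A3/A4 P8 -> G3/G4 P8 similar
  -> R3 @ bar 4 tick 0 v(2, 3): G4 above E4
  -> R3 @ bar 4 tick 1 v(2, 3): G4 above E4
  -> R3 @ bar 4 tick 2 v(2, 3): G4 above E4
  -> R3 @ bar 4 tick 3 v(2, 3): G4 above E4
  -> R1 @ bar 5 tick 0 v(0, 3): E3/E4 P8 -> C3/C4 P8 similar
  -> R3 @ bar 5 tick 0 v(2, 3): E4 above C4
  -> R3 @ bar 5 tick 1 v(2, 3): E4 above C4
  -> R3 @ bar 5 tick 2 v(2, 3): E4 above C4
  -> R3 @ bar 5 tick 3 v(2, 3): E4 above C4
  -> R1 @ bar 6 tick 0 v(1, 3): C4/C4 P1 -> E3/E3 P1 similar
  -> R2 @ bar 6 tick 0 v(0, 1): C3/C4 P8 -> A2/E3 P5 similar
  -> R2 @ bar 6 tick 0 v(0, 3): C3/C4 P8 -> A2/E3 P5 similar
  -> R3 @ bar 6 tick 0 v(2, 3): G3 above E3
  -> R4 @ bar 6 tick 0 v(0, 2): A2/G3 m7 untreated
  -> R3 @ bar 6 tick 1 v(2, 3): G3 above E3
  -> R3 @ bar 6 tick 2 v(2, 3): G3 above E3
  -> R3 @ bar 6 tick 3 v(2, 3): G3 above E3
  -> R2 @ bar 7 tick 0 v(0, 3): A2/E3 P5 -> F3/F4 P8 similar
  -> R2 @ bar 7 tick 0 v(1, 2): E3/G3 m3 -> D4/A4 P5 similar
  -> R3 @ bar 7 tick 0 v(2, 3): A4 above F4
  -> R7 @ bar 7 tick 0 v(1,): E3->D4 leap 10st
  -> R7 @ bar 7 tick 0 v(2,): G3->A4 leap 14st
  -> R7 @ bar 7 tick 0 v(3,): E3->F4 leap 13st
  -> R8 @ bar 7 tick 0 v(0, 3): penult P8 not 3rd/6th
  -> R3 @ bar 7 tick 1 v(2, 3): A4 above F4
  -> R3 @ bar 7 tick 2 v(2, 3): A4 above F4
  -> R3 @ bar 7 tick 3 v(2, 3): A4 above F4
  -> R1 @ bar 8 tick 0 v(1, 2): D4/A4 P5 -> G4/D5 P5 similar
  -> R2 @ bar 8 tick 0 v(0, 1): F3/D4 M6 -> G3/G4 P8 similar
  -> R2 @ bar 8 tick 0 v(0, 2): F3/A4 M3 -> G3/D5 P5 similar
  -> R3 @ bar 8 tick 0 v(2, 3): D5 above B4
  -> R7 @ bar 8 tick 0 v(3,): F4->B4 leap 6st
  -> R3 @ bar 8 tick 1 v(2, 3): D5 above B4
  -> R3 @ bar 8 tick 2 v(2, 3): D5 above B4
  -> R3 @ bar 8 tick 3 v(2, 3): D5 above B4
  -> R6 @ bar 8 tick 3 v(0, 3): closes on M3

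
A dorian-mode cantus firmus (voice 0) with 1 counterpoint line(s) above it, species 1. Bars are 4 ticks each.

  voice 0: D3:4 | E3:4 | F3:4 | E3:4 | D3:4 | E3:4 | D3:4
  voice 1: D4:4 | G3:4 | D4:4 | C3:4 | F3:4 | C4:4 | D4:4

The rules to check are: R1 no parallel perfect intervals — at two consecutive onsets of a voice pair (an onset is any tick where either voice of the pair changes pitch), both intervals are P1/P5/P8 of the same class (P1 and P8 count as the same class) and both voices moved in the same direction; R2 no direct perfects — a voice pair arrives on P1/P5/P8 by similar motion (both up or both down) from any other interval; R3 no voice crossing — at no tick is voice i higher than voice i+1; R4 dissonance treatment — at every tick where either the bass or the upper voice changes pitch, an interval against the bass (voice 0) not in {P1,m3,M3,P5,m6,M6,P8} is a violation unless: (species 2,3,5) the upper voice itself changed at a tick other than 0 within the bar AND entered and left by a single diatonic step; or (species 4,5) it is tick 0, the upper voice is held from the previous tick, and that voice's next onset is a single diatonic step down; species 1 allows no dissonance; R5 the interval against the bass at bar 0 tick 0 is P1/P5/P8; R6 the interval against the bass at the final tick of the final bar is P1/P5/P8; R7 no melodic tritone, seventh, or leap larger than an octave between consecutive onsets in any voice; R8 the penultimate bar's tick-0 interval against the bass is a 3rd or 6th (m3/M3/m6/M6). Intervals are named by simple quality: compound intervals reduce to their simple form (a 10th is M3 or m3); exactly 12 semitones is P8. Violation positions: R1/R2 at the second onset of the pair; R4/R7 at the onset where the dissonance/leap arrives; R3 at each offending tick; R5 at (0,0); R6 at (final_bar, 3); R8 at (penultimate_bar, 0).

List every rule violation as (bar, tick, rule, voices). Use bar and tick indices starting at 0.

(3, 0, R3, (0, 1))
(3, 0, R7, (1,))
(3, 1, R3, (0, 1))
(3, 2, R3, (0, 1))
(3, 3, R3, (0, 1))

bar 0: v0=D3 v1=D4 downbeat P8
bar 1: v0=E3 v1=G3 downbeat m3
bar 2: v0=F3 v1=D4 downbeat M6
bar 3: v0=E3 v1=C3 downbeat M3
bar 4: v0=D3 v1=F3 downbeat m3
bar 5: v0=E3 v1=C4 downbeat m6
bar 6: v0=D3 v1=D4 downbeat P8
  -> R3 @ bar 3 tick 0 v(0, 1): E3 above C3
  -> R7 @ bar 3 tick 0 v(1,): D4->C3 leap 14st
  -> R3 @ bar 3 tick 1 v(0, 1): E3 above C3
  -> R3 @ bar 3 tick 2 v(0, 1): E3 above C3
  -> R3 @ bar 3 tick 3 v(0, 1): E3 above C3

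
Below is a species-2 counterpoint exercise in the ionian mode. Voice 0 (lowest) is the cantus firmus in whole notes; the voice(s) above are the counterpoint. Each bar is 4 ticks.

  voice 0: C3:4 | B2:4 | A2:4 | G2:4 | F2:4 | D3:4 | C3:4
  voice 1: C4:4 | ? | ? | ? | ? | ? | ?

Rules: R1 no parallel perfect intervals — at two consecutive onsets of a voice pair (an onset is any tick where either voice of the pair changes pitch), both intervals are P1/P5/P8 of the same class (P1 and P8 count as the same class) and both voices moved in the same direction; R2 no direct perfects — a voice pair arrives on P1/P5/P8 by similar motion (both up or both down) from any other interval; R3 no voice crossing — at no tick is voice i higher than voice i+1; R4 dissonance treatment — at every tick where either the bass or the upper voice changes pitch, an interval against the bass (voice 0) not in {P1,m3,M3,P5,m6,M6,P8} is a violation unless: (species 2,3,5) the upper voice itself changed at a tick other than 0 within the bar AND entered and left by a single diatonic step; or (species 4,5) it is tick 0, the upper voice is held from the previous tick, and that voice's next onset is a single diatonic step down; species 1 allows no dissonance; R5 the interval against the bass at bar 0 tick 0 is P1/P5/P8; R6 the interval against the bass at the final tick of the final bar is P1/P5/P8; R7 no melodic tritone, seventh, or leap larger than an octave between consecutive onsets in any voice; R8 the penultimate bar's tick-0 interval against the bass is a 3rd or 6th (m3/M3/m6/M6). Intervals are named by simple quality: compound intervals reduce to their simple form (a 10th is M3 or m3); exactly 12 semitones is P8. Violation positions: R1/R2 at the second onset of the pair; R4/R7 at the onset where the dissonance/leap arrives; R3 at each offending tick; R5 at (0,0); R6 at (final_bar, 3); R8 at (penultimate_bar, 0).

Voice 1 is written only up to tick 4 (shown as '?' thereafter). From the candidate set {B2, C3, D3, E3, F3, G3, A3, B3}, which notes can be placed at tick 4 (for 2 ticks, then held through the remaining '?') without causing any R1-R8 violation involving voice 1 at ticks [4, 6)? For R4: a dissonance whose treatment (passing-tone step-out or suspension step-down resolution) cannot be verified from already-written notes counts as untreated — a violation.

{G3}

B2: violates R1,R7
C3: violates R4
D3: violates R7
E3: violates R4
F3: violates R4
G3: legal
A3: violates R4
B3: violates R1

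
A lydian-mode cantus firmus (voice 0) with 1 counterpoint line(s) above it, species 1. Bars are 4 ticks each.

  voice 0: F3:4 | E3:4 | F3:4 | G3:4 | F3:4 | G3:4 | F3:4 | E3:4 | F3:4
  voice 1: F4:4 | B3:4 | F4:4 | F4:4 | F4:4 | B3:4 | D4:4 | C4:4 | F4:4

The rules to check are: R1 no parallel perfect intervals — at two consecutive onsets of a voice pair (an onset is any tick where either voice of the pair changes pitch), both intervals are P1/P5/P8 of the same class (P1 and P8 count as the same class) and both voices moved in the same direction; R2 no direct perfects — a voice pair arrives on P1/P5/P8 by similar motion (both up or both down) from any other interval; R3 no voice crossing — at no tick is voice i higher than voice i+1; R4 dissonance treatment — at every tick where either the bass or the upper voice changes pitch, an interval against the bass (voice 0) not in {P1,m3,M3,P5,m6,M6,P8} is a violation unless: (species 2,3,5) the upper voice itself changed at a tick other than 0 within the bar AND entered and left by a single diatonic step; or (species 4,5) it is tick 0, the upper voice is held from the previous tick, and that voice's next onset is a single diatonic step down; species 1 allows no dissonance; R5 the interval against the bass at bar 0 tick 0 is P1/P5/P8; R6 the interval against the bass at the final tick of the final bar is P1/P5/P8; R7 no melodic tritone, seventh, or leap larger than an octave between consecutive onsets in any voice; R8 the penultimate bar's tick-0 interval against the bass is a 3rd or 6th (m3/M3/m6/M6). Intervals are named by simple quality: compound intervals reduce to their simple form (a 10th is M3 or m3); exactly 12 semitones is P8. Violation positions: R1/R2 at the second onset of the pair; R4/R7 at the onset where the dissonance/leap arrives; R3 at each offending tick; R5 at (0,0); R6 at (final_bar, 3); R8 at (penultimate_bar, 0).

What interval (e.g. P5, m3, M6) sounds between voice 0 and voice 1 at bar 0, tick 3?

voice 0=F3 voice 1=F4 -> P8

P8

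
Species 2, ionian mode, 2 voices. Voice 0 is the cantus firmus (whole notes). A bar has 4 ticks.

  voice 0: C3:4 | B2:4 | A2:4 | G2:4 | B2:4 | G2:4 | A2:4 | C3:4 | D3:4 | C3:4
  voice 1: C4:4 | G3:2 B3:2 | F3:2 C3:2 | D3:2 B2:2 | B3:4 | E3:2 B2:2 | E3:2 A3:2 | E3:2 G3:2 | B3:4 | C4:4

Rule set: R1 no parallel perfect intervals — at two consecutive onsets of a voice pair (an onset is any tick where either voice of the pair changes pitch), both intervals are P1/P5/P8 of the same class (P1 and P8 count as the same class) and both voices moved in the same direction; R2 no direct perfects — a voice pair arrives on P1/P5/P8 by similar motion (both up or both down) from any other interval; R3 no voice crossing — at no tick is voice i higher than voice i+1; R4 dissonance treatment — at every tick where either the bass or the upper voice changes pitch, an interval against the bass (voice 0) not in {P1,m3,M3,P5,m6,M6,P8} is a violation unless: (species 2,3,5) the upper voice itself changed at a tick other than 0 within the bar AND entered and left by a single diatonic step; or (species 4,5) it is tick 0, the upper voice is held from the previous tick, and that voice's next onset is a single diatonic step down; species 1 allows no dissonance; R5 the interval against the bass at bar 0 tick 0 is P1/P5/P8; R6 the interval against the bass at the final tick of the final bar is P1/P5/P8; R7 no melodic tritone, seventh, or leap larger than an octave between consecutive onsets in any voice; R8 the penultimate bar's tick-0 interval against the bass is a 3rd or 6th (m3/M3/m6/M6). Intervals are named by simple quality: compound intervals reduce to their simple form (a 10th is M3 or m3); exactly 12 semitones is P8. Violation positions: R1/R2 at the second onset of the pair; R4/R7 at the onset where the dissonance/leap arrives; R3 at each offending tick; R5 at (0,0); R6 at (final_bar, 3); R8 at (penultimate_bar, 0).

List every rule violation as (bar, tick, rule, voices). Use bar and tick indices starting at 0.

bar 0: v0=C3 v1=C4 downbeat P8
bar 1: v0=B2 v1=G3 downbeat m6
bar 2: v0=A2 v1=F3 downbeat m6
bar 3: v0=G2 v1=D3 downbeat P5
bar 4: v0=B2 v1=B3 downbeat P8
bar 5: v0=G2 v1=E3 downbeat M6
bar 6: v0=A2 v1=E3 downbeat P5
bar 7: v0=C3 v1=E3 downbeat M3
bar 8: v0=D3 v1=B3 downbeat M6
bar 9: v0=C3 v1=C4 downbeat P8
  -> R7 @ bar 2 tick 0 v(1,): B3->F3 leap 6st
  -> R2 @ bar 4 tick 0 v(0, 1): G2/B2 M3 -> B2/B3 P8 similar
  -> R2 @ bar 6 tick 0 v(0, 1): G2/B2 M3 -> A2/E3 P5 similar

(2, 0, R7, (1,))
(4, 0, R2, (0, 1))
(6, 0, R2, (0, 1))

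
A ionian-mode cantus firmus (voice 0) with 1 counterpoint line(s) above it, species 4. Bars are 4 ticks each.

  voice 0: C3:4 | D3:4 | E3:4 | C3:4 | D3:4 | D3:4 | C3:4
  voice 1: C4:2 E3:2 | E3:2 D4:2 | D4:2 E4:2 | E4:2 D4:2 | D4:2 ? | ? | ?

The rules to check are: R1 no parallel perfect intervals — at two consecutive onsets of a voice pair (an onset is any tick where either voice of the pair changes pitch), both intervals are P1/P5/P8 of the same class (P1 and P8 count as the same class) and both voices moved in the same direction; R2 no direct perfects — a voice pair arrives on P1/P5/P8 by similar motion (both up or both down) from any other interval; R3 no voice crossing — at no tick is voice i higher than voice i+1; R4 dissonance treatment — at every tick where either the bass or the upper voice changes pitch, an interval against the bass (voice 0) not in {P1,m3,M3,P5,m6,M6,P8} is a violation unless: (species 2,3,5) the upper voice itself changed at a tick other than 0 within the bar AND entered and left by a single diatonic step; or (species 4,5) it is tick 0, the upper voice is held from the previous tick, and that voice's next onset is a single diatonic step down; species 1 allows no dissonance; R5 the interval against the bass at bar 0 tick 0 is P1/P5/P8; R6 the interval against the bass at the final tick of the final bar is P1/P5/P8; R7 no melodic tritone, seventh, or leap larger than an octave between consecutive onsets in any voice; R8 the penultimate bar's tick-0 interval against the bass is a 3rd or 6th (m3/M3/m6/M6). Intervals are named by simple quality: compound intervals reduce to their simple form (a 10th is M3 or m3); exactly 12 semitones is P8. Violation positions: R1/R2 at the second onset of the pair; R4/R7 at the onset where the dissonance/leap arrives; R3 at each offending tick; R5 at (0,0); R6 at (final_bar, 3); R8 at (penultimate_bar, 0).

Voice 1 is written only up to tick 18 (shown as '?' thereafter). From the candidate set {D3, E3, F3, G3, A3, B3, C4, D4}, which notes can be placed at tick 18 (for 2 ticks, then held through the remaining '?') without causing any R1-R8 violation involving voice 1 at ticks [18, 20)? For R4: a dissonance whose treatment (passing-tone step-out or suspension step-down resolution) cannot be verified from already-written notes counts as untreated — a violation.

{A3, B3, D3, D4, F3}

D3: legal
E3: violates R4,R7
F3: legal
G3: violates R4
A3: legal
B3: legal
C4: violates R4
D4: legal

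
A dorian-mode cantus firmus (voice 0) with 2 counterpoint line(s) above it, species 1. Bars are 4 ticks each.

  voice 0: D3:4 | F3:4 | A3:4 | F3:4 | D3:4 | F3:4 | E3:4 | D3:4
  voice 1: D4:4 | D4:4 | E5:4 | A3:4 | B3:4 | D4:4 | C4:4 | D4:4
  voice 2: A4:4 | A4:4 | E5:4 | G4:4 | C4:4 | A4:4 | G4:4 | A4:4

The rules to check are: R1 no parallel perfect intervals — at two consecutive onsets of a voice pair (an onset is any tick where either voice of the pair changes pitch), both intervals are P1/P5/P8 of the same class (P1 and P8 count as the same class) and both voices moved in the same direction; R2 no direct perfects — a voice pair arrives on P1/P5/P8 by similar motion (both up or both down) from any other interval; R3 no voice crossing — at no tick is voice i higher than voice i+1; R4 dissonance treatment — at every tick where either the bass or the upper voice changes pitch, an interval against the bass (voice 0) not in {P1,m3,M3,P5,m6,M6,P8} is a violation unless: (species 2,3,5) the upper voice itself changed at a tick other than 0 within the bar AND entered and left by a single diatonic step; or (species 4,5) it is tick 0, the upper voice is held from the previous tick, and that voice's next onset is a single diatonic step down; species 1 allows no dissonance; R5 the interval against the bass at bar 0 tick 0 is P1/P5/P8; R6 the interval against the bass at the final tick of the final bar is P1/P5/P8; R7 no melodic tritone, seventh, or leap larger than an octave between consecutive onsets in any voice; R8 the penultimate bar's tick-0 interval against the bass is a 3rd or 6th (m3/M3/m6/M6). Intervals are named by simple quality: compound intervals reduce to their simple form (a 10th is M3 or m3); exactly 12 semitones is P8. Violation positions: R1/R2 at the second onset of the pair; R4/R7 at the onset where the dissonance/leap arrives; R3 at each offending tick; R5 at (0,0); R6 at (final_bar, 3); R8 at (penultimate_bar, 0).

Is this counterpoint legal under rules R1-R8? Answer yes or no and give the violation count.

bar 0: v0=D3 v1=D4 v2=A4 (P5)
bar 1: v0=F3 v1=D4 v2=A4 (M3)
bar 2: v0=A3 v1=E5 v2=E5 (P5)
bar 3: v0=F3 v1=A3 v2=G4 (M2)
bar 4: v0=D3 v1=B3 v2=C4 (m7)
bar 5: v0=F3 v1=D4 v2=A4 (M3)
bar 6: v0=E3 v1=C4 v2=G4 (m3)
bar 7: v0=D3 v1=D4 v2=A4 (P5)
  R2 @ bar2.0: F3/D4 M6 -> A3/E5 P5 similar
  R2 @ bar2.0: F3/A4 M3 -> A3/E5 P5 similar
  R2 @ bar2.0: D4/A4 P5 -> E5/E5 P1 similar
  R7 @ bar2.0: D4->E5 leap 14st
  R4 @ bar3.0: F3/G4 M2 untreated
  R7 @ bar3.0: E5->A3 leap 19st
  R4 @ bar4.0: D3/C4 m7 untreated
  R2 @ bar5.0: B3/C4 m2 -> D4/A4 P5 similar
  R1 @ bar6.0: D4/A4 P5 -> C4/G4 P5 similar
  R1 @ bar7.0: C4/G4 P5 -> D4/A4 P5 similar

No (10 violations)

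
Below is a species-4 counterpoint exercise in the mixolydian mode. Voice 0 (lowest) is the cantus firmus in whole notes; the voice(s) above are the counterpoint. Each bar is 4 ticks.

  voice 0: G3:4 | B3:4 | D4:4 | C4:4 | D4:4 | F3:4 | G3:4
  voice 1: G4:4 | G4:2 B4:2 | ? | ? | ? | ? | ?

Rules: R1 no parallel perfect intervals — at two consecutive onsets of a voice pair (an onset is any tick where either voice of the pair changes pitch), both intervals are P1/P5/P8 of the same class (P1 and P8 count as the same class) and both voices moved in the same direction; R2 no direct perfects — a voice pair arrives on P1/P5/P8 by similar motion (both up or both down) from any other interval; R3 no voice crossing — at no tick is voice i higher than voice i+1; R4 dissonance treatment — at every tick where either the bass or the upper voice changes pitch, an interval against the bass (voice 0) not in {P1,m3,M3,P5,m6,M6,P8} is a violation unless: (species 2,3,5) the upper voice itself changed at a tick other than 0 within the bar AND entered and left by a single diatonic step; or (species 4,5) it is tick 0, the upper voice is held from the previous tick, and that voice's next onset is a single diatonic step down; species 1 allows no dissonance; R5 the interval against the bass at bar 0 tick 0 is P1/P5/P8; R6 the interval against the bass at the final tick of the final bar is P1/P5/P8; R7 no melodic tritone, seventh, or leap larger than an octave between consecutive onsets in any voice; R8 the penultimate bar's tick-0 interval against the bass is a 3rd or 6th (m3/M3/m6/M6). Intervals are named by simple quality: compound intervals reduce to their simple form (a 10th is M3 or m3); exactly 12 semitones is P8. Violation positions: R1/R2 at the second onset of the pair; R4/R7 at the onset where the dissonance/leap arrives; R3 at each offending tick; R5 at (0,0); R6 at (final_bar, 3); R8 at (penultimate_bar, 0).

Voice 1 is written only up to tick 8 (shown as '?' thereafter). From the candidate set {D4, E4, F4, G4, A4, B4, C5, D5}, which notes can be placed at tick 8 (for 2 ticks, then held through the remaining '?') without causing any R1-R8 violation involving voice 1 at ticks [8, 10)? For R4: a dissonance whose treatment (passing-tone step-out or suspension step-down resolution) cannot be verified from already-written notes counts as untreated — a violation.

D4: legal
E4: violates R4
F4: violates R7
G4: violates R4
A4: legal
B4: legal
C5: violates R4
D5: violates R1

{A4, B4, D4}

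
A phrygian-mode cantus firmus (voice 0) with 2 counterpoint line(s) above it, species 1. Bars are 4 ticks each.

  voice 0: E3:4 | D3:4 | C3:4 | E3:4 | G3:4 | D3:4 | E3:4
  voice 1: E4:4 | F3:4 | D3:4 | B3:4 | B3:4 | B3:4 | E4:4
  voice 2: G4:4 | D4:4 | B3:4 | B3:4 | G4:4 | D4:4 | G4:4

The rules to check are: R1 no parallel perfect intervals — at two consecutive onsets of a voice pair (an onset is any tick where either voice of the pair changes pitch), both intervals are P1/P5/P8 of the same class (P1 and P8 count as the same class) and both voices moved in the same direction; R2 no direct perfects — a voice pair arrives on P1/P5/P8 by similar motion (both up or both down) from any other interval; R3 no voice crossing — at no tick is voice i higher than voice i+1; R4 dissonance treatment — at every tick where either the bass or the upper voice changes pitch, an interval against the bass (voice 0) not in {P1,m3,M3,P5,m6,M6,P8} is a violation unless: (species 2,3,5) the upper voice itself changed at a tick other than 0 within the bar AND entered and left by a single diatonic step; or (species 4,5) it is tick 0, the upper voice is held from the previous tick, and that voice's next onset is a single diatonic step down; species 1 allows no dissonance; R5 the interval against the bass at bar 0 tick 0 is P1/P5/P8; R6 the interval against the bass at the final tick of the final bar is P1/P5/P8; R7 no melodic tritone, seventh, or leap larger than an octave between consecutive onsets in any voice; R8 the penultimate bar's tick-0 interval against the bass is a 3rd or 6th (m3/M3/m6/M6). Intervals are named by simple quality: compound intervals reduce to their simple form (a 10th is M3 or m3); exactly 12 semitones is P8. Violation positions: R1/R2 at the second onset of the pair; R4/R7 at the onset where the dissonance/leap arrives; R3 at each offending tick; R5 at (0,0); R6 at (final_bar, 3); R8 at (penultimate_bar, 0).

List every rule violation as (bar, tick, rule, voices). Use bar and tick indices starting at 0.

(0, 0, R5, (0, 2))
(1, 0, R2, (0, 2))
(1, 0, R7, (1,))
(2, 0, R4, (0, 1))
(2, 0, R4, (0, 2))
(3, 0, R2, (0, 1))
(4, 0, R2, (0, 2))
(5, 0, R1, (0, 2))
(5, 0, R8, (0, 2))
(6, 0, R2, (0, 1))
(6, 3, R6, (0, 2))

bar 0: v0=E3 v1=E4 v2=G4 downbeat m3
bar 1: v0=D3 v1=F3 v2=D4 downbeat P8
bar 2: v0=C3 v1=D3 v2=B3 downbeat M7
bar 3: v0=E3 v1=B3 v2=B3 downbeat P5
bar 4: v0=G3 v1=B3 v2=G4 downbeat P8
bar 5: v0=D3 v1=B3 v2=D4 downbeat P8
bar 6: v0=E3 v1=E4 v2=G4 downbeat m3
  -> R5 @ bar 0 tick 0 v(0, 2): opens on m3
  -> R2 @ bar 1 tick 0 v(0, 2): E3/G4 m3 -> D3/D4 P8 similar
  -> R7 @ bar 1 tick 0 v(1,): E4->F3 leap 11st
  -> R4 @ bar 2 tick 0 v(0, 1): C3/D3 M2 untreated
  -> R4 @ bar 2 tick 0 v(0, 2): C3/B3 M7 untreated
  -> R2 @ bar 3 tick 0 v(0, 1): C3/D3 M2 -> E3/B3 P5 similar
  -> R2 @ bar 4 tick 0 v(0, 2): E3/B3 P5 -> G3/G4 P8 similar
  -> R1 @ bar 5 tick 0 v(0, 2): G3/G4 P8 -> D3/D4 P8 similar
  -> R8 @ bar 5 tick 0 v(0, 2): penult P8 not 3rd/6th
  -> R2 @ bar 6 tick 0 v(0, 1): D3/B3 M6 -> E3/E4 P8 similar
  -> R6 @ bar 6 tick 3 v(0, 2): closes on m3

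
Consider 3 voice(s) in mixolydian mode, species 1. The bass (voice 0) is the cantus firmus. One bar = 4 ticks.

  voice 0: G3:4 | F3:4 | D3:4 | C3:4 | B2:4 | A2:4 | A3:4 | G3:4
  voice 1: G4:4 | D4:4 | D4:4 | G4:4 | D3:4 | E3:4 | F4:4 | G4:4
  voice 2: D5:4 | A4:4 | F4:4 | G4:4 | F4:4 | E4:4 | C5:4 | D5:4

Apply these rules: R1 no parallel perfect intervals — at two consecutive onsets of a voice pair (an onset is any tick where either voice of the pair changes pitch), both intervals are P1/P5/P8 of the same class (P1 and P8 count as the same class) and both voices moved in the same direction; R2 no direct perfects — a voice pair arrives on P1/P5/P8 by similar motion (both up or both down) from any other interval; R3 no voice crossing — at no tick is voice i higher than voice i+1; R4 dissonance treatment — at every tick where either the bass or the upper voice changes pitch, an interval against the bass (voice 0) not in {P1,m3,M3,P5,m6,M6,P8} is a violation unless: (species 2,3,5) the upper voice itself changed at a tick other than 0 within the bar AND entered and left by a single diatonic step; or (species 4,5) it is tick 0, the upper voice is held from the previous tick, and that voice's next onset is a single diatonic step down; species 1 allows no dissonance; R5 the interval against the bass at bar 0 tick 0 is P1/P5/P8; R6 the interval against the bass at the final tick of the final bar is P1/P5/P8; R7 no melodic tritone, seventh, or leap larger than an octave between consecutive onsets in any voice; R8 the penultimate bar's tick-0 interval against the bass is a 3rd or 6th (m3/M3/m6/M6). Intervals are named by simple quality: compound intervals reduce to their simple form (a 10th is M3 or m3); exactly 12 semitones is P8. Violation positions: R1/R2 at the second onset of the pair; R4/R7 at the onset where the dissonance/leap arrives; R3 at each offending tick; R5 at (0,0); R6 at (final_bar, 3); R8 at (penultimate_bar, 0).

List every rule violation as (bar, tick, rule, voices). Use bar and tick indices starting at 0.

(1, 0, R1, (1, 2))
(3, 0, R2, (1, 2))
(4, 0, R4, (0, 2))
(4, 0, R7, (1,))
(5, 0, R2, (0, 2))
(6, 0, R2, (1, 2))
(6, 0, R7, (1,))
(7, 0, R1, (1, 2))

bar 0: v0=G3 v1=G4 v2=D5 downbeat P5
bar 1: v0=F3 v1=D4 v2=A4 downbeat M3
bar 2: v0=D3 v1=D4 v2=F4 downbeat m3
bar 3: v0=C3 v1=G4 v2=G4 downbeat P5
bar 4: v0=B2 v1=D3 v2=F4 downbeat TT
bar 5: v0=A2 v1=E3 v2=E4 downbeat P5
bar 6: v0=A3 v1=F4 v2=C5 downbeat m3
bar 7: v0=G3 v1=G4 v2=D5 downbeat P5
  -> R1 @ bar 1 tick 0 v(1, 2): G4/D5 P5 -> D4/A4 P5 similar
  -> R2 @ bar 3 tick 0 v(1, 2): D4/F4 m3 -> G4/G4 P1 similar
  -> R4 @ bar 4 tick 0 v(0, 2): B2/F4 TT untreated
  -> R7 @ bar 4 tick 0 v(1,): G4->D3 leap 17st
  -> R2 @ bar 5 tick 0 v(0, 2): B2/F4 TT -> A2/E4 P5 similar
  -> R2 @ bar 6 tick 0 v(1, 2): E3/E4 P8 -> F4/C5 P5 similar
  -> R7 @ bar 6 tick 0 v(1,): E3->F4 leap 13st
  -> R1 @ bar 7 tick 0 v(1, 2): F4/C5 P5 -> G4/D5 P5 similar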